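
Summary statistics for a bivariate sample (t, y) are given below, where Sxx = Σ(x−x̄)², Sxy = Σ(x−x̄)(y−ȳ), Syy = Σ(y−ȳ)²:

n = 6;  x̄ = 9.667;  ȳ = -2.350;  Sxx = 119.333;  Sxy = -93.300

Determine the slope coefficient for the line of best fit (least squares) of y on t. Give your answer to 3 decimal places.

b = Sxy/Sxx = -93.3/119.333 = -0.781846

-0.782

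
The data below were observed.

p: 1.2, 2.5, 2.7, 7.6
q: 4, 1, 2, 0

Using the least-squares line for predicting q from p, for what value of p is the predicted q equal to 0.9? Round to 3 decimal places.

n = 4, Σx = 14, Σy = 7, Σxy = 12.7, Σx² = 72.74
Sxx = Σx² − (Σx)²/n = 72.74 − 49 = 23.74
Sxy = Σxy − (Σx)(Σy)/n = 12.7 − 24.5 = -11.8
b = Sxy/Sxx = -11.8/23.74 = -0.497051
a = ȳ − b·x̄ = 1.75 − (-0.497051)·3.5 = 3.489680
Set a + b·x = 0.9: x = (0.9 − 3.489680) / (-0.497051) = 5.210085

5.210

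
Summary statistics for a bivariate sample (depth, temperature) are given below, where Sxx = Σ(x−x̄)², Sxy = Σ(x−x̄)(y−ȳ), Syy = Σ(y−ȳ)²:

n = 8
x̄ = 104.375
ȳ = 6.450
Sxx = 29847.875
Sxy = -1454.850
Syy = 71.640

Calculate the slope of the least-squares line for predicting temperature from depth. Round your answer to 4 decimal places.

-0.0487

b = Sxy/Sxx = -1454.85/29847.875 = -0.048742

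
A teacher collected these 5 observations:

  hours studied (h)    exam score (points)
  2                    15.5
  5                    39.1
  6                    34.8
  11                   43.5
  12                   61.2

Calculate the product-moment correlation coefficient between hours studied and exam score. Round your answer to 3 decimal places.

0.905

n = 5, Σx = 36, Σy = 194.1, Σxy = 1648.2, Σx² = 330, Σy² = 8617.79
Sxx = Σx² − (Σx)²/n = 330 − 259.2 = 70.8
Sxy = Σxy − (Σx)(Σy)/n = 1648.2 − 1397.52 = 250.68
Syy = Σy² − (Σy)²/n = 8617.79 − 7534.962 = 1082.828
r = Sxy/√(Sxx·Syy) = 250.68/√(76664.2224) = 250.68/276.883048 = 0.905364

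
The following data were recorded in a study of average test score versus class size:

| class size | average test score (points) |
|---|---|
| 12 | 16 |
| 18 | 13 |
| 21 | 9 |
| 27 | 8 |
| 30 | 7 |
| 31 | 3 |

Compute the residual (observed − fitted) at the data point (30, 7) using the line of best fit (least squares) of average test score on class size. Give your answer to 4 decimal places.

n = 6, Σx = 139, Σy = 56, Σxy = 1134, Σx² = 3499
Sxx = Σx² − (Σx)²/n = 3499 − 3220.166667 = 278.833333
Sxy = Σxy − (Σx)(Σy)/n = 1134 − 1297.333333 = -163.333333
b = Sxy/Sxx = -163.333333/278.833333 = -0.585774
a = ȳ − b·x̄ = 9.333333 − (-0.585774)·23.166667 = 22.903766
ŷ(30) = 22.903766 + (-0.585774)·30 = 5.330544
residual = y − ŷ = 7 − 5.330544 = 1.669456

1.6695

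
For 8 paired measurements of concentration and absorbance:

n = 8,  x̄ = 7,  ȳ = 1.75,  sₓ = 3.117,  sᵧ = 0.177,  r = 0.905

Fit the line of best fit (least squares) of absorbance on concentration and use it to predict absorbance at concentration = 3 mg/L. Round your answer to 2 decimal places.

1.54

b = r · sᵧ/sₓ = 0.905 · 0.177/3.117 = 0.051391
a = ȳ − b·x̄ = 1.75 − 0.051391·7 = 1.390265
ŷ(3) = a + b·3 = 1.390265 + 0.051391·3 = 1.544437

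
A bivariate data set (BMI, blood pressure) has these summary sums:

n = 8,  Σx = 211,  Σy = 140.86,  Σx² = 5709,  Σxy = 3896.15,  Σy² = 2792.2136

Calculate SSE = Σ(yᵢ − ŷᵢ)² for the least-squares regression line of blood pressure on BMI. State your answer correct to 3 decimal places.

84.398

Sxx = Σx² − (Σx)²/n = 5709 − 5565.125 = 143.875
Sxy = Σxy − (Σx)(Σy)/n = 3896.15 − 3715.1825 = 180.9675
Syy = Σy² − (Σy)²/n = 2792.2136 − 2480.19245 = 312.02115
b = Sxy/Sxx = 180.9675/143.875 = 1.257811
SSE = Syy − b·Sxy = 312.02115 − 1.257811·180.9675 = 84.398310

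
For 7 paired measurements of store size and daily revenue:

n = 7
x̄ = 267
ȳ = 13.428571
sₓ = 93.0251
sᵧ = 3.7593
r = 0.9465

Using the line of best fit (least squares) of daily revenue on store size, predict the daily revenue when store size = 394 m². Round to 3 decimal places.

18.286

b = r · sᵧ/sₓ = 0.9465 · 3.7593/93.0251 = 0.038250
a = ȳ − b·x̄ = 13.428571 − 0.038250·267 = 3.215915
ŷ(394) = a + b·394 = 3.215915 + 0.038250·394 = 18.286276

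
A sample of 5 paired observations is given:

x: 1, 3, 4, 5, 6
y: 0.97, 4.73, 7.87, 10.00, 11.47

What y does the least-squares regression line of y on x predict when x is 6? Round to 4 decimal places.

n = 5, Σx = 19, Σy = 35.04, Σxy = 165.46, Σx² = 87
Sxx = Σx² − (Σx)²/n = 87 − 72.2 = 14.8
Sxy = Σxy − (Σx)(Σy)/n = 165.46 − 133.152 = 32.308
b = Sxy/Sxx = 32.308/14.8 = 2.182973
a = ȳ − b·x̄ = 7.008 − 2.182973·3.8 = -1.287297
ŷ(6) = a + b·6 = -1.287297 + 2.182973·6 = 11.810541

11.8105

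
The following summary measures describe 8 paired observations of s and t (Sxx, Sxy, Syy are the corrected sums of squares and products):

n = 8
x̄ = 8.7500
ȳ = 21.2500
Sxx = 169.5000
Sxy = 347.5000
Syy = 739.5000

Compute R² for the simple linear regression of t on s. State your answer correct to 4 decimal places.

0.9634

R² = Sxy²/(Sxx·Syy) = (347.5)²/(169.5·739.5) = 0.963389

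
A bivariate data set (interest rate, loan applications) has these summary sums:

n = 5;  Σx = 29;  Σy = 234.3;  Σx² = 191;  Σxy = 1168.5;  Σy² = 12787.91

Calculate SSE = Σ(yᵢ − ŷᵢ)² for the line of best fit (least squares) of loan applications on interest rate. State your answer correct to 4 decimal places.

Sxx = Σx² − (Σx)²/n = 191 − 168.2 = 22.8
Sxy = Σxy − (Σx)(Σy)/n = 1168.5 − 1358.94 = -190.44
Syy = Σy² − (Σy)²/n = 12787.91 − 10979.298 = 1808.612
b = Sxy/Sxx = -190.44/22.8 = -8.352632
SSE = Syy − b·Sxy = 1808.612 − (-8.352632)·(-190.44) = 217.936842

217.9368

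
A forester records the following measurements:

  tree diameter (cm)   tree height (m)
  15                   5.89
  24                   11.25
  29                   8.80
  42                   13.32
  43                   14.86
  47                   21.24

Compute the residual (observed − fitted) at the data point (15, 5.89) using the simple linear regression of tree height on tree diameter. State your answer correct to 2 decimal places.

n = 6, Σx = 200, Σy = 75.36, Σxy = 2810.25, Σx² = 7464
Sxx = Σx² − (Σx)²/n = 7464 − 6666.666667 = 797.333333
Sxy = Σxy − (Σx)(Σy)/n = 2810.25 − 2512 = 298.25
b = Sxy/Sxx = 298.25/797.333333 = 0.374059
a = ȳ − b·x̄ = 12.56 − 0.374059·33.333333 = 0.091355
ŷ(15) = 0.091355 + 0.374059·15 = 5.702245
residual = y − ŷ = 5.89 − 5.702245 = 0.187755

0.19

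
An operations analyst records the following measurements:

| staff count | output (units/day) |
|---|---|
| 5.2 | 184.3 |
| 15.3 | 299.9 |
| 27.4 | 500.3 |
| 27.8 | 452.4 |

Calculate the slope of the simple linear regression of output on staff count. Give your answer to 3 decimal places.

13.173

n = 4, Σx = 75.7, Σy = 1436.9, Σxy = 31831.77, Σx² = 1784.73
Sxx = Σx² − (Σx)²/n = 1784.73 − 1432.6225 = 352.1075
Sxy = Σxy − (Σx)(Σy)/n = 31831.77 − 27193.3325 = 4638.4375
b = Sxy/Sxx = 4638.4375/352.1075 = 13.173356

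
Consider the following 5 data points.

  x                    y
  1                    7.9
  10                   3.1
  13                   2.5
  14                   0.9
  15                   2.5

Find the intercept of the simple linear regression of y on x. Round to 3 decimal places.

8.109

n = 5, Σx = 53, Σy = 16.9, Σxy = 121.5, Σx² = 691
Sxx = Σx² − (Σx)²/n = 691 − 561.8 = 129.2
Sxy = Σxy − (Σx)(Σy)/n = 121.5 − 179.14 = -57.64
b = Sxy/Sxx = -57.64/129.2 = -0.446130
a = ȳ − b·x̄ = 3.38 − (-0.446130)·10.6 = 8.108978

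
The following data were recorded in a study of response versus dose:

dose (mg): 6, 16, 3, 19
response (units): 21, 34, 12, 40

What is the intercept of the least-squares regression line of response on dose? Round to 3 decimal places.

n = 4, Σx = 44, Σy = 107, Σxy = 1466, Σx² = 662
Sxx = Σx² − (Σx)²/n = 662 − 484 = 178
Sxy = Σxy − (Σx)(Σy)/n = 1466 − 1177 = 289
b = Sxy/Sxx = 289/178 = 1.623596
a = ȳ − b·x̄ = 26.75 − 1.623596·11 = 8.890449

8.890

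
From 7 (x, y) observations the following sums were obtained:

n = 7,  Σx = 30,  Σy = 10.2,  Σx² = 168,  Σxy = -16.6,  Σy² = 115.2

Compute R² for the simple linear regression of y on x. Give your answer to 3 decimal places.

0.920

Sxx = Σx² − (Σx)²/n = 168 − 128.571429 = 39.428571
Sxy = Σxy − (Σx)(Σy)/n = -16.6 − 43.714286 = -60.314286
Syy = Σy² − (Σy)²/n = 115.2 − 14.862857 = 100.337143
R² = Sxy²/(Sxx·Syy) = (-60.314286)²/(39.428571·100.337143) = 0.919534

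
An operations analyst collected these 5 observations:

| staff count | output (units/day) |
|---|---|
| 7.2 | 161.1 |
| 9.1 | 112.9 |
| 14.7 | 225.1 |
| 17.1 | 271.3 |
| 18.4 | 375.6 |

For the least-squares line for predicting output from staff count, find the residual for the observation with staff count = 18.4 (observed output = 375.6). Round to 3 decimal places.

51.765

n = 5, Σx = 66.5, Σy = 1146, Σxy = 17046.55, Σx² = 981.71
Sxx = Σx² − (Σx)²/n = 981.71 − 884.45 = 97.26
Sxy = Σxy − (Σx)(Σy)/n = 17046.55 − 15241.8 = 1804.75
b = Sxy/Sxx = 1804.75/97.26 = 18.555933
a = ȳ − b·x̄ = 229.2 − 18.555933·13.3 = -17.593903
ŷ(18.4) = -17.593903 + 18.555933·18.4 = 323.835256
residual = y − ŷ = 375.6 − 323.835256 = 51.764744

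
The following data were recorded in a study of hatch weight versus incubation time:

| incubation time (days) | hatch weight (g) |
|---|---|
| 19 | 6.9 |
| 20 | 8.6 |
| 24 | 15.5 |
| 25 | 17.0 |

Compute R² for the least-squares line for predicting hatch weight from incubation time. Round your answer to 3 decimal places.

1.000

n = 4, Σx = 88, Σy = 48, Σxy = 1100.1, Σx² = 1962, Σy² = 650.82
Sxx = Σx² − (Σx)²/n = 1962 − 1936 = 26
Sxy = Σxy − (Σx)(Σy)/n = 1100.1 − 1056 = 44.1
Syy = Σy² − (Σy)²/n = 650.82 − 576 = 74.82
R² = Sxy²/(Sxx·Syy) = (44.1)²/(26·74.82) = 0.999738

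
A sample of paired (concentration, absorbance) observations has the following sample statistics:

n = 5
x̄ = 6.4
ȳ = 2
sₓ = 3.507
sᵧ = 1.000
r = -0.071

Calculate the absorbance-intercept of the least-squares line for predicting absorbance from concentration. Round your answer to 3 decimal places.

b = r · sᵧ/sₓ = -0.071 · 1/3.507 = -0.020245
a = ȳ − b·x̄ = 2 − (-0.020245)·6.4 = 2.129569

2.130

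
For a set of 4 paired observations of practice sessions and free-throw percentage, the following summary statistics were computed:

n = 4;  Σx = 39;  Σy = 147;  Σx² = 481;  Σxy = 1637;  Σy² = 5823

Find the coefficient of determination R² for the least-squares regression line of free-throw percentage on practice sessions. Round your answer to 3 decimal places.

Sxx = Σx² − (Σx)²/n = 481 − 380.25 = 100.75
Sxy = Σxy − (Σx)(Σy)/n = 1637 − 1433.25 = 203.75
Syy = Σy² − (Σy)²/n = 5823 − 5402.25 = 420.75
R² = Sxy²/(Sxx·Syy) = (203.75)²/(100.75·420.75) = 0.979323

0.979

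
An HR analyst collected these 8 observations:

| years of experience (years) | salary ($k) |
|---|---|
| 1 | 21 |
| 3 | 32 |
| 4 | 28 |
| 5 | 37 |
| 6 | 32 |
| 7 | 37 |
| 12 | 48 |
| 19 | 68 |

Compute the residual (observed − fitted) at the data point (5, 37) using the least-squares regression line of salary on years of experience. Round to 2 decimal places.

4.32

n = 8, Σx = 57, Σy = 303, Σxy = 2733, Σx² = 641
Sxx = Σx² − (Σx)²/n = 641 − 406.125 = 234.875
Sxy = Σxy − (Σx)(Σy)/n = 2733 − 2158.875 = 574.125
b = Sxy/Sxx = 574.125/234.875 = 2.444385
a = ȳ − b·x̄ = 37.875 − 2.444385·7.125 = 20.458755
ŷ(5) = 20.458755 + 2.444385·5 = 32.680681
residual = y − ŷ = 37 − 32.680681 = 4.319319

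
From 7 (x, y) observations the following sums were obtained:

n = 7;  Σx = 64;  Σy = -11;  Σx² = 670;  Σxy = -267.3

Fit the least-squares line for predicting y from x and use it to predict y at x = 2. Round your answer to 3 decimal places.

Sxx = Σx² − (Σx)²/n = 670 − 585.142857 = 84.857143
Sxy = Σxy − (Σx)(Σy)/n = -267.3 − (-100.571429) = -166.728571
b = Sxy/Sxx = -166.728571/84.857143 = -1.964815
a = ȳ − b·x̄ = -1.571429 − (-1.964815)·9.142857 = 16.392593
ŷ(2) = a + b·2 = 16.392593 + (-1.964815)·2 = 12.462963

12.463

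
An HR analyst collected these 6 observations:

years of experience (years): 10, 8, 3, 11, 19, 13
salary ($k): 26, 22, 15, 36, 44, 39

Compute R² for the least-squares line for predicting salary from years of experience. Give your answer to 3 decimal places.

n = 6, Σx = 64, Σy = 182, Σxy = 2220, Σx² = 824, Σy² = 6138
Sxx = Σx² − (Σx)²/n = 824 − 682.666667 = 141.333333
Sxy = Σxy − (Σx)(Σy)/n = 2220 − 1941.333333 = 278.666667
Syy = Σy² − (Σy)²/n = 6138 − 5520.666667 = 617.333333
R² = Sxy²/(Sxx·Syy) = (278.666667)²/(141.333333·617.333333) = 0.890032

0.890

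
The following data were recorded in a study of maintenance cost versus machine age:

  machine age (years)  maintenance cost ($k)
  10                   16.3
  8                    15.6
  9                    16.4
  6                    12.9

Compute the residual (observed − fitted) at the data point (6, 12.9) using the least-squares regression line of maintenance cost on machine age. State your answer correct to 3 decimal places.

n = 4, Σx = 33, Σy = 61.2, Σxy = 512.8, Σx² = 281
Sxx = Σx² − (Σx)²/n = 281 − 272.25 = 8.75
Sxy = Σxy − (Σx)(Σy)/n = 512.8 − 504.9 = 7.9
b = Sxy/Sxx = 7.9/8.75 = 0.902857
a = ȳ − b·x̄ = 15.3 − 0.902857·8.25 = 7.851429
ŷ(6) = 7.851429 + 0.902857·6 = 13.268571
residual = y − ŷ = 12.9 − 13.268571 = -0.368571

-0.369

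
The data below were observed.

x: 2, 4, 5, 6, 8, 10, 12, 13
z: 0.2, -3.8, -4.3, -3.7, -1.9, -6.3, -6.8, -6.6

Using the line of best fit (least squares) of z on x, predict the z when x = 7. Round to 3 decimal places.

n = 8, Σx = 60, Σy = -33.2, Σxy = -304.1, Σx² = 558
Sxx = Σx² − (Σx)²/n = 558 − 450 = 108
Sxy = Σxy − (Σx)(Σy)/n = -304.1 − (-249) = -55.1
b = Sxy/Sxx = -55.1/108 = -0.510185
a = ȳ − b·x̄ = -4.15 − (-0.510185)·7.5 = -0.323611
ŷ(7) = a + b·7 = -0.323611 + (-0.510185)·7 = -3.894907

-3.895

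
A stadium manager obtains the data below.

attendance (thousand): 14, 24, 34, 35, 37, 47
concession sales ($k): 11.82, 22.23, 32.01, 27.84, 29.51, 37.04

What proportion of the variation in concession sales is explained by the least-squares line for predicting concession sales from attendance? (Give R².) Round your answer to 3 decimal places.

0.944

n = 6, Σx = 191, Σy = 160.45, Σxy = 5594.49, Σx² = 6731, Σy² = 4676.3927
Sxx = Σx² − (Σx)²/n = 6731 − 6080.166667 = 650.833333
Sxy = Σxy − (Σx)(Σy)/n = 5594.49 − 5107.658333 = 486.831667
Syy = Σy² − (Σy)²/n = 4676.3927 − 4290.700417 = 385.692283
R² = Sxy²/(Sxx·Syy) = (486.831667)²/(650.833333·385.692283) = 0.944163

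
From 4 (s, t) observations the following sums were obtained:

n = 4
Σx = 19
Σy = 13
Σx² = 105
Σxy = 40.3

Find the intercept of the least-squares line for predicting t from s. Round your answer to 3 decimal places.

Sxx = Σx² − (Σx)²/n = 105 − 90.25 = 14.75
Sxy = Σxy − (Σx)(Σy)/n = 40.3 − 61.75 = -21.45
b = Sxy/Sxx = -21.45/14.75 = -1.454237
a = ȳ − b·x̄ = 3.25 − (-1.454237)·4.75 = 10.157627

10.158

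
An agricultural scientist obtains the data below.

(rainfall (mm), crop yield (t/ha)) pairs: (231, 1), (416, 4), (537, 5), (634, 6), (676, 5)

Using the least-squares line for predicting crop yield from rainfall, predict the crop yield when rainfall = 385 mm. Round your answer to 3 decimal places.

3.069

n = 5, Σx = 2494, Σy = 21, Σxy = 11764, Σx² = 1373718
Sxx = Σx² − (Σx)²/n = 1373718 − 1244007.2 = 129710.8
Sxy = Σxy − (Σx)(Σy)/n = 11764 − 10474.8 = 1289.2
b = Sxy/Sxx = 1289.2/129710.8 = 0.009939
a = ȳ − b·x̄ = 4.2 − 0.009939·498.8 = -0.757590
ŷ(385) = a + b·385 = -0.757590 + 0.009939·385 = 3.068938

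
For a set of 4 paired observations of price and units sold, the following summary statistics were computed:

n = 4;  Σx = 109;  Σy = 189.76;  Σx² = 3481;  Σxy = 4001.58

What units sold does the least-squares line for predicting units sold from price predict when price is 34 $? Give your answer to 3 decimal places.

31.986

Sxx = Σx² − (Σx)²/n = 3481 − 2970.25 = 510.75
Sxy = Σxy − (Σx)(Σy)/n = 4001.58 − 5170.96 = -1169.38
b = Sxy/Sxx = -1169.38/510.75 = -2.289535
a = ȳ − b·x̄ = 47.44 − (-2.289535)·27.25 = 109.829829
ŷ(34) = a + b·34 = 109.829829 + (-2.289535)·34 = 31.985639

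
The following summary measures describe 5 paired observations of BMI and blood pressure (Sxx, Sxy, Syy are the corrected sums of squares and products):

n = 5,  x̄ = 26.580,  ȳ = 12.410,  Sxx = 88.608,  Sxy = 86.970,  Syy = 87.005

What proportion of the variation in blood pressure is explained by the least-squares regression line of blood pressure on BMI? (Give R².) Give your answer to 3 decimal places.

0.981

R² = Sxy²/(Sxx·Syy) = (86.97)²/(88.608·87.005) = 0.981119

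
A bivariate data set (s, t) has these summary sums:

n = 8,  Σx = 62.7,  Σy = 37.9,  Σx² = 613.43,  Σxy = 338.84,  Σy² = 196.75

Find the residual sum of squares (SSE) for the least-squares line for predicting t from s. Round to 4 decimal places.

2.8802

Sxx = Σx² − (Σx)²/n = 613.43 − 491.41125 = 122.01875
Sxy = Σxy − (Σx)(Σy)/n = 338.84 − 297.04125 = 41.79875
Syy = Σy² − (Σy)²/n = 196.75 − 179.55125 = 17.19875
b = Sxy/Sxx = 41.79875/122.01875 = 0.342560
SSE = Syy − b·Sxy = 17.19875 − 0.342560·41.79875 = 2.880168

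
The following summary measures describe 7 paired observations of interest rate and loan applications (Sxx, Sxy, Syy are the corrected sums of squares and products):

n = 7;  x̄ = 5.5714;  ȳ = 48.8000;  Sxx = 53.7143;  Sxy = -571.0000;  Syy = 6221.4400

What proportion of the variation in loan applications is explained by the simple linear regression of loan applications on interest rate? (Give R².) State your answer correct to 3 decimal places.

0.976

R² = Sxy²/(Sxx·Syy) = (-571)²/(53.7143·6221.44) = 0.975644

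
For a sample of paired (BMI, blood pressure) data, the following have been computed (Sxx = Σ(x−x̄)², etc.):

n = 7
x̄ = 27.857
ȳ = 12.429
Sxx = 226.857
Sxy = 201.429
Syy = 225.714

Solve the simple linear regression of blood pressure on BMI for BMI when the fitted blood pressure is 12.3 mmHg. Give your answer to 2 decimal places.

27.71

b = Sxy/Sxx = 201.429/226.857 = 0.887912
a = ȳ − b·x̄ = 12.429 − 0.887912·27.857 = -12.305558
Set a + b·x = 12.3: x = (12.3 − (-12.305558)) / 0.887912 = 27.711715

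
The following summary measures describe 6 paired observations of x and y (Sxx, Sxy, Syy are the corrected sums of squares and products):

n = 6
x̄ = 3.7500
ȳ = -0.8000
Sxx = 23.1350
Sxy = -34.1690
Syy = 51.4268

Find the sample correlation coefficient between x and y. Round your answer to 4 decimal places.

r = Sxy/√(Sxx·Syy) = -34.169/√(1189.759018) = -34.169/34.492884 = -0.990610

-0.9906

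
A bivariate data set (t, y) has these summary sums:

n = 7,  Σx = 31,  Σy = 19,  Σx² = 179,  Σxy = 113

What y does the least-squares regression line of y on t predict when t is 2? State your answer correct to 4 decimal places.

Sxx = Σx² − (Σx)²/n = 179 − 137.285714 = 41.714286
Sxy = Σxy − (Σx)(Σy)/n = 113 − 84.142857 = 28.857143
b = Sxy/Sxx = 28.857143/41.714286 = 0.691781
a = ȳ − b·x̄ = 2.714286 − 0.691781·4.428571 = -0.349315
ŷ(2) = a + b·2 = -0.349315 + 0.691781·2 = 1.034247

1.0342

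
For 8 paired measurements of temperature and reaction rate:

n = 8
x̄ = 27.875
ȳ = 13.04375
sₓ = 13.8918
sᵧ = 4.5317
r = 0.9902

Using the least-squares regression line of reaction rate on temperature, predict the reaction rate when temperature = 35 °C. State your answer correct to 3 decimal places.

b = r · sᵧ/sₓ = 0.9902 · 4.5317/13.8918 = 0.323017
a = ȳ − b·x̄ = 13.04375 − 0.323017·27.875 = 4.039648
ŷ(35) = a + b·35 = 4.039648 + 0.323017·35 = 15.345247

15.345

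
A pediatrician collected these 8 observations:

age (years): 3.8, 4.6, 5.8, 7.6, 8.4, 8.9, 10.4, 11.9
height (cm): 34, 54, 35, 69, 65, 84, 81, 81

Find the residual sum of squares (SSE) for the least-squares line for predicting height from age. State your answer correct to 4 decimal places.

n = 8, Σx = 61.4, Σy = 503, Σxy = 4204.9, Σx² = 526.54, Σy² = 34461
Sxx = Σx² − (Σx)²/n = 526.54 − 471.245 = 55.295
Sxy = Σxy − (Σx)(Σy)/n = 4204.9 − 3860.525 = 344.375
Syy = Σy² − (Σy)²/n = 34461 − 31626.125 = 2834.875
b = Sxy/Sxx = 344.375/55.295 = 6.227959
SSE = Syy − b·Sxy = 2834.875 − 6.227959·344.375 = 690.121575

690.1216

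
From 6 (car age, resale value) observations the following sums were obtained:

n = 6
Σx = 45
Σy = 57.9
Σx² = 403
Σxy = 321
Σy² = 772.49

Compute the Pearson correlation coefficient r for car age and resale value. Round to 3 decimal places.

-0.957

Sxx = Σx² − (Σx)²/n = 403 − 337.5 = 65.5
Sxy = Σxy − (Σx)(Σy)/n = 321 − 434.25 = -113.25
Syy = Σy² − (Σy)²/n = 772.49 − 558.735 = 213.755
r = Sxy/√(Sxx·Syy) = -113.25/√(14000.9525) = -113.25/118.325621 = -0.957105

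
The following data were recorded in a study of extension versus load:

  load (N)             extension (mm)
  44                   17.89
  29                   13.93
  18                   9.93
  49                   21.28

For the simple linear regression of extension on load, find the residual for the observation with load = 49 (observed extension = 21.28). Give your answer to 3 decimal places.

n = 4, Σx = 140, Σy = 63.03, Σxy = 2412.59, Σx² = 5502
Sxx = Σx² − (Σx)²/n = 5502 − 4900 = 602
Sxy = Σxy − (Σx)(Σy)/n = 2412.59 − 2206.05 = 206.54
b = Sxy/Sxx = 206.54/602 = 0.343090
a = ȳ − b·x̄ = 15.7575 − 0.343090·35 = 3.749360
ŷ(49) = 3.749360 + 0.343090·49 = 20.560756
residual = y − ŷ = 21.28 − 20.560756 = 0.719244

0.719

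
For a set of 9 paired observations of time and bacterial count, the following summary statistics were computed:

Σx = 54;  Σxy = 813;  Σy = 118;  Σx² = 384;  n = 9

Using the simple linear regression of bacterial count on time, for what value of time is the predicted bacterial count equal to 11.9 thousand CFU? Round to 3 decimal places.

Sxx = Σx² − (Σx)²/n = 384 − 324 = 60
Sxy = Σxy − (Σx)(Σy)/n = 813 − 708 = 105
b = Sxy/Sxx = 105/60 = 1.75
a = ȳ − b·x̄ = 13.111111 − 1.75·6 = 2.611111
Set a + b·x = 11.9: x = (11.9 − 2.611111) / 1.75 = 5.307937

5.308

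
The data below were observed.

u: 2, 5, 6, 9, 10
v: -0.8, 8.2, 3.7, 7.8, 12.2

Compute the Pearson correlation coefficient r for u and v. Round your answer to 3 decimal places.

n = 5, Σx = 32, Σy = 31.1, Σxy = 253.8, Σx² = 246, Σy² = 291.25
Sxx = Σx² − (Σx)²/n = 246 − 204.8 = 41.2
Sxy = Σxy − (Σx)(Σy)/n = 253.8 − 199.04 = 54.76
Syy = Σy² − (Σy)²/n = 291.25 − 193.442 = 97.808
r = Sxy/√(Sxx·Syy) = 54.76/√(4029.6896) = 54.76/63.479836 = 0.862636

0.863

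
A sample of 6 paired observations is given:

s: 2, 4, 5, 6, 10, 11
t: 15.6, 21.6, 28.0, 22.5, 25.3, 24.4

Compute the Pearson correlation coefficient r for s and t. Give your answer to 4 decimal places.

n = 6, Σx = 38, Σy = 137.4, Σxy = 914, Σx² = 302, Σy² = 3235.62
Sxx = Σx² − (Σx)²/n = 302 − 240.666667 = 61.333333
Sxy = Σxy − (Σx)(Σy)/n = 914 − 870.2 = 43.8
Syy = Σy² − (Σy)²/n = 3235.62 − 3146.46 = 89.16
r = Sxy/√(Sxx·Syy) = 43.8/√(5468.48) = 43.8/73.949172 = 0.592299

0.5923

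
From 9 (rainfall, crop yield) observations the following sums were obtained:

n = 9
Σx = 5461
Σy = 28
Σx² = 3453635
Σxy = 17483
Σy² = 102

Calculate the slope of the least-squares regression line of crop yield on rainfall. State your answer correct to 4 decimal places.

Sxx = Σx² − (Σx)²/n = 3453635 − 3313613.444444 = 140021.555556
Sxy = Σxy − (Σx)(Σy)/n = 17483 − 16989.777778 = 493.222222
b = Sxy/Sxx = 493.222222/140021.555556 = 0.003522

0.0035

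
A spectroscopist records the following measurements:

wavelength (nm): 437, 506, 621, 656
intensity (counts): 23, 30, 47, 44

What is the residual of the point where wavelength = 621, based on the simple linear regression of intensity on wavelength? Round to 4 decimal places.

n = 4, Σx = 2220, Σy = 144, Σxy = 83282, Σx² = 1262982
Sxx = Σx² − (Σx)²/n = 1262982 − 1232100 = 30882
Sxy = Σxy − (Σx)(Σy)/n = 83282 − 79920 = 3362
b = Sxy/Sxx = 3362/30882 = 0.108866
a = ȳ − b·x̄ = 36 − 0.108866·555 = -24.420633
ŷ(621) = -24.420633 + 0.108866·621 = 43.185156
residual = y − ŷ = 47 − 43.185156 = 3.814844

3.8148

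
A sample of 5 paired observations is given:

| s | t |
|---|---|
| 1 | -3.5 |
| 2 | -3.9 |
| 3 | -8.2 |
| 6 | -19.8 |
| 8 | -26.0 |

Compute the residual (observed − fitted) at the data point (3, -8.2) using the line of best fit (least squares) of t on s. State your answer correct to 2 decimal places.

n = 5, Σx = 20, Σy = -61.4, Σxy = -362.7, Σx² = 114
Sxx = Σx² − (Σx)²/n = 114 − 80 = 34
Sxy = Σxy − (Σx)(Σy)/n = -362.7 − (-245.6) = -117.1
b = Sxy/Sxx = -117.1/34 = -3.444118
a = ȳ − b·x̄ = -12.28 − (-3.444118)·4 = 1.496471
ŷ(3) = 1.496471 + (-3.444118)·3 = -8.835882
residual = y − ŷ = -8.2 − (-8.835882) = 0.635882

0.64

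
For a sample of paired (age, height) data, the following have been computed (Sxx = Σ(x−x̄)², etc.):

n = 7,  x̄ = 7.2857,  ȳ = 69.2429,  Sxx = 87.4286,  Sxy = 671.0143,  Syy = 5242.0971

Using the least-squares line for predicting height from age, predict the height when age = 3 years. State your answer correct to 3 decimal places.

b = Sxy/Sxx = 671.0143/87.4286 = 7.674998
a = ȳ − b·x̄ = 69.2429 − 7.674998·7.2857 = 13.325170
ŷ(3) = a + b·3 = 13.325170 + 7.674998·3 = 36.350163

36.350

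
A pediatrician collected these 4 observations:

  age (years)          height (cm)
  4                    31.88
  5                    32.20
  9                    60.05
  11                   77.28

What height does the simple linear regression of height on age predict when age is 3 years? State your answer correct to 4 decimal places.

21.9550

n = 4, Σx = 29, Σy = 201.41, Σxy = 1679.05, Σx² = 243
Sxx = Σx² − (Σx)²/n = 243 − 210.25 = 32.75
Sxy = Σxy − (Σx)(Σy)/n = 1679.05 − 1460.2225 = 218.8275
b = Sxy/Sxx = 218.8275/32.75 = 6.681756
a = ȳ − b·x̄ = 50.3525 − 6.681756·7.25 = 1.909771
ŷ(3) = a + b·3 = 1.909771 + 6.681756·3 = 21.955038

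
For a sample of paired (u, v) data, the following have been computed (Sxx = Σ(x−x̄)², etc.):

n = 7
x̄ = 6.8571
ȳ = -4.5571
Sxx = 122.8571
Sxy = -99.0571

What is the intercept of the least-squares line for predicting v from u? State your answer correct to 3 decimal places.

b = Sxy/Sxx = -99.0571/122.8571 = -0.806279
a = ȳ − b·x̄ = -4.5571 − (-0.806279)·6.8571 = 0.971636

0.972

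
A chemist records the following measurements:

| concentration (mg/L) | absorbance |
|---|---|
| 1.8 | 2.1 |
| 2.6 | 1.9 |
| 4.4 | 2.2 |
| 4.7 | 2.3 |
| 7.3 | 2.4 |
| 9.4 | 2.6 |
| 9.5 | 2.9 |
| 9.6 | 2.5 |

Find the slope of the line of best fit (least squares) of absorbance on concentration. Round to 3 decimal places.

n = 8, Σx = 49.3, Σy = 18.9, Σxy = 122.72, Σx² = 375.51
Sxx = Σx² − (Σx)²/n = 375.51 − 303.81125 = 71.69875
Sxy = Σxy − (Σx)(Σy)/n = 122.72 − 116.47125 = 6.24875
b = Sxy/Sxx = 6.24875/71.69875 = 0.087153

0.087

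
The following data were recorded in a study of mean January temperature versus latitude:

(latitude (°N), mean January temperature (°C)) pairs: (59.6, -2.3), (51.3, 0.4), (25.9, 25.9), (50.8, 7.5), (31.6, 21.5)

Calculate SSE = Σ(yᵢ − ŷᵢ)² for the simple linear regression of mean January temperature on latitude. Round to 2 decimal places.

n = 5, Σx = 219.2, Σy = 53, Σxy = 1614.65, Σx² = 10433.86, Σy² = 1194.76
Sxx = Σx² − (Σx)²/n = 10433.86 − 9609.728 = 824.132
Sxy = Σxy − (Σx)(Σy)/n = 1614.65 − 2323.52 = -708.87
Syy = Σy² − (Σy)²/n = 1194.76 − 561.8 = 632.96
b = Sxy/Sxx = -708.87/824.132 = -0.860141
SSE = Syy − b·Sxy = 632.96 − (-0.860141)·(-708.87) = 23.231611

23.23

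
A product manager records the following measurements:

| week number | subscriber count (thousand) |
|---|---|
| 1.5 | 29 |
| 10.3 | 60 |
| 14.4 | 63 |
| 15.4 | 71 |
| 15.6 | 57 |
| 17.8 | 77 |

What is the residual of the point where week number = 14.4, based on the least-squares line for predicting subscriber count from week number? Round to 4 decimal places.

-1.4719

n = 6, Σx = 75, Σy = 357, Σxy = 4921.9, Σx² = 1113.06
Sxx = Σx² − (Σx)²/n = 1113.06 − 937.5 = 175.56
Sxy = Σxy − (Σx)(Σy)/n = 4921.9 − 4462.5 = 459.4
b = Sxy/Sxx = 459.4/175.56 = 2.616769
a = ȳ − b·x̄ = 59.5 − 2.616769·12.5 = 26.790385
ŷ(14.4) = 26.790385 + 2.616769·14.4 = 64.471861
residual = y − ŷ = 63 − 64.471861 = -1.471861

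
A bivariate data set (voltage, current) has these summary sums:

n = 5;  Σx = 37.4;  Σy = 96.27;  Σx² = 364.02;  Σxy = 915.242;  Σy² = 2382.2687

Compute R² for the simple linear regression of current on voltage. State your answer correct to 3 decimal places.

Sxx = Σx² − (Σx)²/n = 364.02 − 279.752 = 84.268
Sxy = Σxy − (Σx)(Σy)/n = 915.242 − 720.0996 = 195.1424
Syy = Σy² − (Σy)²/n = 2382.2687 − 1853.58258 = 528.68612
R² = Sxy²/(Sxx·Syy) = (195.1424)²/(84.268·528.68612) = 0.854757

0.855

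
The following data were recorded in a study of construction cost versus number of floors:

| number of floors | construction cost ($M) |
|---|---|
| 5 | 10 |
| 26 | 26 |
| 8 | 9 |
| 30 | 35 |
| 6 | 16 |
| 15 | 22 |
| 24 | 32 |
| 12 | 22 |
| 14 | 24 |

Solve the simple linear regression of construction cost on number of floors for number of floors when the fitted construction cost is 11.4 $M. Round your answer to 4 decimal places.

n = 9, Σx = 140, Σy = 196, Σxy = 3642, Σx² = 2842
Sxx = Σx² − (Σx)²/n = 2842 − 2177.777778 = 664.222222
Sxy = Σxy − (Σx)(Σy)/n = 3642 − 3048.888889 = 593.111111
b = Sxy/Sxx = 593.111111/664.222222 = 0.892941
a = ȳ − b·x̄ = 21.777778 − 0.892941·15.555556 = 7.887588
Set a + b·x = 11.4: x = (11.4 − 7.887588) / 0.892941 = 3.933533

3.9335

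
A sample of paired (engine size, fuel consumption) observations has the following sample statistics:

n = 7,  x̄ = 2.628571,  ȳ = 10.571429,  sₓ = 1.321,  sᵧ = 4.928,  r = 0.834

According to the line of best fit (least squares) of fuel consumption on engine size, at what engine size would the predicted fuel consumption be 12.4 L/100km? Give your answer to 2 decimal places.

b = r · sᵧ/sₓ = 0.834 · 4.928/1.321 = 3.111243
a = ȳ − b·x̄ = 10.571429 − 3.111243·2.628571 = 2.393306
Set a + b·x = 12.4: x = (12.4 − 2.393306) / 3.111243 = 3.216301

3.22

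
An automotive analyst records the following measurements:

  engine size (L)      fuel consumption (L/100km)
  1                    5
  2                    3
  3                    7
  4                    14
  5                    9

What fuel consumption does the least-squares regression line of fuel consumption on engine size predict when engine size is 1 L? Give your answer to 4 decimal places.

3.8000

n = 5, Σx = 15, Σy = 38, Σxy = 133, Σx² = 55
Sxx = Σx² − (Σx)²/n = 55 − 45 = 10
Sxy = Σxy − (Σx)(Σy)/n = 133 − 114 = 19
b = Sxy/Sxx = 19/10 = 1.9
a = ȳ − b·x̄ = 7.6 − 1.9·3 = 1.9
ŷ(1) = a + b·1 = 1.9 + 1.9·1 = 3.8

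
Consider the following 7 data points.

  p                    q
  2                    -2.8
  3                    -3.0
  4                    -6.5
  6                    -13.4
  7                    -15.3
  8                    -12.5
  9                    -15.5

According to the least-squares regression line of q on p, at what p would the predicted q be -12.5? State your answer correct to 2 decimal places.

n = 7, Σx = 39, Σy = -69, Σxy = -467.6, Σx² = 259
Sxx = Σx² − (Σx)²/n = 259 − 217.285714 = 41.714286
Sxy = Σxy − (Σx)(Σy)/n = -467.6 − (-384.428571) = -83.171429
b = Sxy/Sxx = -83.171429/41.714286 = -1.993836
a = ȳ − b·x̄ = -9.857143 − (-1.993836)·5.571429 = 1.251370
Set a + b·x = -12.5: x = (-12.5 − 1.251370) / (-1.993836) = 6.896943

6.90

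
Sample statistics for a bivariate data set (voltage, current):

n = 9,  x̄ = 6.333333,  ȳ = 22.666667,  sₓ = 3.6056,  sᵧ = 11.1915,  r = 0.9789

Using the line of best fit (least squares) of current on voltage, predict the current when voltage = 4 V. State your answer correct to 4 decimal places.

15.5770

b = r · sᵧ/sₓ = 0.9789 · 11.1915/3.6056 = 3.038429
a = ȳ − b·x̄ = 22.666667 − 3.038429·6.333333 = 3.423285
ŷ(4) = a + b·4 = 3.423285 + 3.038429·4 = 15.577001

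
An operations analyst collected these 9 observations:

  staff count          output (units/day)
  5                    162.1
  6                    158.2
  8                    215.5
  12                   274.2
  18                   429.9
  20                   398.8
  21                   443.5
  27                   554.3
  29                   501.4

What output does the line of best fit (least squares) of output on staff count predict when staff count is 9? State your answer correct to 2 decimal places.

230.42

n = 9, Σx = 146, Σy = 3137.9, Σxy = 61308.5, Σx² = 3004
Sxx = Σx² − (Σx)²/n = 3004 − 2368.444444 = 635.555556
Sxy = Σxy − (Σx)(Σy)/n = 61308.5 − 50903.711111 = 10404.788889
b = Sxy/Sxx = 10404.788889/635.555556 = 16.371171
a = ȳ − b·x̄ = 348.655556 − 16.371171·16.222222 = 83.078776
ŷ(9) = a + b·9 = 83.078776 + 16.371171·9 = 230.419318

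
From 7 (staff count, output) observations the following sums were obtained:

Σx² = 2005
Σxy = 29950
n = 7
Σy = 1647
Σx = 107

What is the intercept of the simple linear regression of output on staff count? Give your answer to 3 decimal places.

Sxx = Σx² − (Σx)²/n = 2005 − 1635.571429 = 369.428571
Sxy = Σxy − (Σx)(Σy)/n = 29950 − 25175.571429 = 4774.428571
b = Sxy/Sxx = 4774.428571/369.428571 = 12.923821
a = ȳ − b·x̄ = 235.285714 − 12.923821·15.285714 = 37.735886

37.736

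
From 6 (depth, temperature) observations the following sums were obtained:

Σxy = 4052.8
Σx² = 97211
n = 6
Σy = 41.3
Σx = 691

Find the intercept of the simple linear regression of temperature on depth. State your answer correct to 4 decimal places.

Sxx = Σx² − (Σx)²/n = 97211 − 79580.166667 = 17630.833333
Sxy = Σxy − (Σx)(Σy)/n = 4052.8 − 4756.383333 = -703.583333
b = Sxy/Sxx = -703.583333/17630.833333 = -0.039906
a = ȳ − b·x̄ = 6.883333 − (-0.039906)·115.166667 = 11.479222

11.4792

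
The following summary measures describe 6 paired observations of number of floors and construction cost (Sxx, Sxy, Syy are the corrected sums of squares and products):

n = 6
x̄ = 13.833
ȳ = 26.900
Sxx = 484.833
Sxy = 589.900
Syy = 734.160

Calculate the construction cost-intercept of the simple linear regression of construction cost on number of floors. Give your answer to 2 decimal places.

10.07

b = Sxy/Sxx = 589.9/484.833 = 1.216708
a = ȳ − b·x̄ = 26.9 − 1.216708·13.833 = 10.069284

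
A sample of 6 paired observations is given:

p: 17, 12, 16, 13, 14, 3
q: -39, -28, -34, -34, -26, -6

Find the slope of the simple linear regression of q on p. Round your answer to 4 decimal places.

-2.2271

n = 6, Σx = 75, Σy = -167, Σxy = -2367, Σx² = 1063
Sxx = Σx² − (Σx)²/n = 1063 − 937.5 = 125.5
Sxy = Σxy − (Σx)(Σy)/n = -2367 − (-2087.5) = -279.5
b = Sxy/Sxx = -279.5/125.5 = -2.227092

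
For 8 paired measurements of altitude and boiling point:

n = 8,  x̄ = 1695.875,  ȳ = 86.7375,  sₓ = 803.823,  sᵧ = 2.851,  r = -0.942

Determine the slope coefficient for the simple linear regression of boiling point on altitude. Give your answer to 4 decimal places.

-0.0033

b = r · sᵧ/sₓ = -0.942 · 2.851/803.823 = -0.003341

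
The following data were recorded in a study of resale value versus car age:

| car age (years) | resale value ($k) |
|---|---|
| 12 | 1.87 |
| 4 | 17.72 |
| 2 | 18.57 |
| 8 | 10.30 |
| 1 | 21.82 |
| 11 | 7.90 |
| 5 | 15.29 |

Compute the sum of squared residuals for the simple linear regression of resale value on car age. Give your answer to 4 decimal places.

n = 7, Σx = 43, Σy = 93.47, Σxy = 398.03, Σx² = 375, Σy² = 1540.7367
Sxx = Σx² − (Σx)²/n = 375 − 264.142857 = 110.857143
Sxy = Σxy − (Σx)(Σy)/n = 398.03 − 574.172857 = -176.142857
Syy = Σy² − (Σy)²/n = 1540.7367 − 1248.091557 = 292.645143
b = Sxy/Sxx = -176.142857/110.857143 = -1.588918
SSE = Syy − b·Sxy = 292.645143 − (-1.588918)·(-176.142857) = 12.768670

12.7687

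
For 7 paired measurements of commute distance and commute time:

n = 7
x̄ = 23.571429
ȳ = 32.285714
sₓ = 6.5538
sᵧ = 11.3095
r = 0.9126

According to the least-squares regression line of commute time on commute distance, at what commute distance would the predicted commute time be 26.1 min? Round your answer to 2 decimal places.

b = r · sᵧ/sₓ = 0.9126 · 11.3095/6.5538 = 1.574819
a = ȳ − b·x̄ = 32.285714 − 1.574819·23.571429 = -4.835024
Set a + b·x = 26.1: x = (26.1 − (-4.835024)) / 1.574819 = 19.643541

19.64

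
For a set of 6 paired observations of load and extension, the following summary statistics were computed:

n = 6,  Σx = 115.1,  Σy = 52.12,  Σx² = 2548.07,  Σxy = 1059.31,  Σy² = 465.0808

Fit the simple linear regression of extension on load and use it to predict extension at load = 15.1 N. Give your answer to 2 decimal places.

7.97

Sxx = Σx² − (Σx)²/n = 2548.07 − 2208.001667 = 340.068333
Sxy = Σxy − (Σx)(Σy)/n = 1059.31 − 999.835333 = 59.474667
b = Sxy/Sxx = 59.474667/340.068333 = 0.174890
a = ȳ − b·x̄ = 8.686667 − 0.174890·19.183333 = 5.331687
ŷ(15.1) = a + b·15.1 = 5.331687 + 0.174890·15.1 = 7.972531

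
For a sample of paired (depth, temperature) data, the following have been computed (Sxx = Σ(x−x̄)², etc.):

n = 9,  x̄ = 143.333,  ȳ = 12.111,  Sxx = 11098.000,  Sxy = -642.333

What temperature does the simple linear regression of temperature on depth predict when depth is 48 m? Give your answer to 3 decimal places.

17.629

b = Sxy/Sxx = -642.333/11098 = -0.057878
a = ȳ − b·x̄ = 12.111 − (-0.057878)·143.333 = 20.406866
ŷ(48) = a + b·48 = 20.406866 + (-0.057878)·48 = 17.628709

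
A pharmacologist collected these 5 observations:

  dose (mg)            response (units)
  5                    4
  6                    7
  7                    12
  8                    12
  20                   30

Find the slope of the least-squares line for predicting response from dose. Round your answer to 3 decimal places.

n = 5, Σx = 46, Σy = 65, Σxy = 842, Σx² = 574
Sxx = Σx² − (Σx)²/n = 574 − 423.2 = 150.8
Sxy = Σxy − (Σx)(Σy)/n = 842 − 598 = 244
b = Sxy/Sxx = 244/150.8 = 1.618037

1.618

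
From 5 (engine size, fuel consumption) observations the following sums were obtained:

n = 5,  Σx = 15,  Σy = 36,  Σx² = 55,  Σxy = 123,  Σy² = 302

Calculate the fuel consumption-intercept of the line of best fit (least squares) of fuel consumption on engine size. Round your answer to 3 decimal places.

2.700

Sxx = Σx² − (Σx)²/n = 55 − 45 = 10
Sxy = Σxy − (Σx)(Σy)/n = 123 − 108 = 15
b = Sxy/Sxx = 15/10 = 1.5
a = ȳ − b·x̄ = 7.2 − 1.5·3 = 2.7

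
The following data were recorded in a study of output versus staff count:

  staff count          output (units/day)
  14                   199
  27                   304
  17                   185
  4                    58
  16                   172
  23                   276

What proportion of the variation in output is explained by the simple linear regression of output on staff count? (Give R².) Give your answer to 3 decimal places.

0.956

n = 6, Σx = 101, Σy = 1194, Σxy = 23471, Σx² = 2015, Σy² = 275366
Sxx = Σx² − (Σx)²/n = 2015 − 1700.166667 = 314.833333
Sxy = Σxy − (Σx)(Σy)/n = 23471 − 20099 = 3372
Syy = Σy² − (Σy)²/n = 275366 − 237606 = 37760
R² = Sxy²/(Sxx·Syy) = (3372)²/(314.833333·37760) = 0.956450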